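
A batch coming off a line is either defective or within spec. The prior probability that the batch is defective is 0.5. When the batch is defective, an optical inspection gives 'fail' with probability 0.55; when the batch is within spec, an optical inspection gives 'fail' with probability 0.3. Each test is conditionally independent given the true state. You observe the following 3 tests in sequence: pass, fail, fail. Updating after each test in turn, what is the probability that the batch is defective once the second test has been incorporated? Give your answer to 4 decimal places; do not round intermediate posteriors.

0.5410

Each posterior becomes the prior for the next update.
After 'pass': P(defective) = 0.45·0.5000 / (0.45·0.5000 + 0.7·0.5000) ≈ 0.3913
After 'fail': P(defective) = 0.55·0.3913 / (0.55·0.3913 + 0.3·0.6087) ≈ 0.5410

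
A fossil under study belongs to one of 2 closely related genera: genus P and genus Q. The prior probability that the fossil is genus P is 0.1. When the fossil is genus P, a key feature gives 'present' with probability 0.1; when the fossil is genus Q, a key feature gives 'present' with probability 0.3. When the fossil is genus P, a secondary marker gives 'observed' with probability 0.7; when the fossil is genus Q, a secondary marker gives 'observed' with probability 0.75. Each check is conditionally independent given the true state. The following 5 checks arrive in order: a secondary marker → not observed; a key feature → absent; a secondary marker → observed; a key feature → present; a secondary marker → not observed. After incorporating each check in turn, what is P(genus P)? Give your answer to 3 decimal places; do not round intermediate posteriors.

Apply Bayes' rule sequentially, carrying P(genus P) forward.
After a secondary marker='not observed': P(genus P) = 0.3·0.1000 / (0.3·0.1000 + 0.25·0.9000) ≈ 0.1176
After a key feature='absent': P(genus P) = 0.9·0.1176 / (0.9·0.1176 + 0.7·0.8824) ≈ 0.1463
After a secondary marker='observed': P(genus P) = 0.7·0.1463 / (0.7·0.1463 + 0.75·0.8537) ≈ 0.1379
After a key feature='present': P(genus P) = 0.1·0.1379 / (0.1·0.1379 + 0.3·0.8621) ≈ 0.0506
After a secondary marker='not observed': P(genus P) = 0.3·0.0506 / (0.3·0.0506 + 0.25·0.9494) ≈ 0.0602

0.060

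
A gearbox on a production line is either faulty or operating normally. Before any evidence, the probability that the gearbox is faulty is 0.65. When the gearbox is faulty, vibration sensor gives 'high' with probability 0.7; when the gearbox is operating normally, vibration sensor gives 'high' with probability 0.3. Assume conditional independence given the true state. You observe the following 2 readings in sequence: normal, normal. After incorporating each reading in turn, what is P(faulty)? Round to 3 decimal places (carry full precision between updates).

Apply Bayes' rule sequentially, carrying P(faulty) forward.
After 'normal': P(faulty) = 0.3·0.6500 / (0.3·0.6500 + 0.7·0.3500) ≈ 0.4432
After 'normal': P(faulty) = 0.3·0.4432 / (0.3·0.4432 + 0.7·0.5568) ≈ 0.2543

0.254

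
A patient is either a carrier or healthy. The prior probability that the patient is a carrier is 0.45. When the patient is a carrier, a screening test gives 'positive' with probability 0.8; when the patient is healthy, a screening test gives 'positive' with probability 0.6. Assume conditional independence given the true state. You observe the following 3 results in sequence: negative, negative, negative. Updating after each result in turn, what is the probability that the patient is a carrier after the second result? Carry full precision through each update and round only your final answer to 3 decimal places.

After 'negative': P(carrier) = 0.2·0.4500 / (0.2·0.4500 + 0.4·0.5500) ≈ 0.2903
After 'negative': P(carrier) = 0.2·0.2903 / (0.2·0.2903 + 0.4·0.7097) ≈ 0.1698

0.170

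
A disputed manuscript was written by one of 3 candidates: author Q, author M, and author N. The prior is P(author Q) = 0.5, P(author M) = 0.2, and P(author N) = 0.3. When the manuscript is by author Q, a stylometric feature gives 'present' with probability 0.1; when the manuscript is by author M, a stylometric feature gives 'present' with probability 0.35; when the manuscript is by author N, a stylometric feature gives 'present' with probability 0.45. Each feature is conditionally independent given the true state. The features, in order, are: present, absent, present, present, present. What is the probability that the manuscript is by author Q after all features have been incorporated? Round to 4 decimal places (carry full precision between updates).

0.0051

After 'present': normaliser = 0.1·0.5000 + 0.35·0.2000 + 0.45·0.3000; P(author Q) ≈ 0.1961, P(author M) ≈ 0.2745, P(author N) ≈ 0.5294
After 'absent': normaliser = 0.9·0.1961 + 0.65·0.2745 + 0.55·0.5294; P(author Q) ≈ 0.2731, P(author M) ≈ 0.2762, P(author N) ≈ 0.4507
After 'present': normaliser = 0.1·0.2731 + 0.35·0.2762 + 0.45·0.4507; P(author Q) ≈ 0.0836, P(author M) ≈ 0.2958, P(author N) ≈ 0.6206
After 'present': normaliser = 0.1·0.0836 + 0.35·0.2958 + 0.45·0.6206; P(author Q) ≈ 0.0214, P(author M) ≈ 0.2647, P(author N) ≈ 0.7140
After 'present': normaliser = 0.1·0.0214 + 0.35·0.2647 + 0.45·0.7140; P(author Q) ≈ 0.0051, P(author M) ≈ 0.2226, P(author N) ≈ 0.7722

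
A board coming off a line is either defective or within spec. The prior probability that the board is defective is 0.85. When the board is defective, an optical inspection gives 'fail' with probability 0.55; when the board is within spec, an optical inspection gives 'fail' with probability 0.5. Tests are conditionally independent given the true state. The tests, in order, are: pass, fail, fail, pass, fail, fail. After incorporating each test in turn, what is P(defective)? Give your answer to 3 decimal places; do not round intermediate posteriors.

After 'pass': P(defective) = 0.45·0.8500 / (0.45·0.8500 + 0.5·0.1500) ≈ 0.8361
After 'fail': P(defective) = 0.55·0.8361 / (0.55·0.8361 + 0.5·0.1639) ≈ 0.8487
After 'fail': P(defective) = 0.55·0.8487 / (0.55·0.8487 + 0.5·0.1513) ≈ 0.8605
After 'pass': P(defective) = 0.45·0.8605 / (0.45·0.8605 + 0.5·0.1395) ≈ 0.8474
After 'fail': P(defective) = 0.55·0.8474 / (0.55·0.8474 + 0.5·0.1526) ≈ 0.8593
After 'fail': P(defective) = 0.55·0.8593 / (0.55·0.8593 + 0.5·0.1407) ≈ 0.8705

0.870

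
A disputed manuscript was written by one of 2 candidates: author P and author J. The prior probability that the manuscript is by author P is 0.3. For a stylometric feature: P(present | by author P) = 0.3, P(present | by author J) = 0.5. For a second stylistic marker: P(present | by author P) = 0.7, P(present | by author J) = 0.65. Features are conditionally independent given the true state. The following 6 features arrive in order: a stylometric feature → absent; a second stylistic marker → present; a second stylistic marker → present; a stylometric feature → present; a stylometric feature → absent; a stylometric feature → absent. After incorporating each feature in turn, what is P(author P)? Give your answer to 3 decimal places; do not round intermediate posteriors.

Each posterior becomes the prior for the next update.
After a stylometric feature='absent': P(author P) = 0.7·0.3000 / (0.7·0.3000 + 0.5·0.7000) ≈ 0.3750
After a second stylistic marker='present': P(author P) = 0.7·0.3750 / (0.7·0.3750 + 0.65·0.6250) ≈ 0.3925
After a second stylistic marker='present': P(author P) = 0.7·0.3925 / (0.7·0.3925 + 0.65·0.6075) ≈ 0.4103
After a stylometric feature='present': P(author P) = 0.3·0.4103 / (0.3·0.4103 + 0.5·0.5897) ≈ 0.2945
After a stylometric feature='absent': P(author P) = 0.7·0.2945 / (0.7·0.2945 + 0.5·0.7055) ≈ 0.3689
After a stylometric feature='absent': P(author P) = 0.7·0.3689 / (0.7·0.3689 + 0.5·0.6311) ≈ 0.4500

0.450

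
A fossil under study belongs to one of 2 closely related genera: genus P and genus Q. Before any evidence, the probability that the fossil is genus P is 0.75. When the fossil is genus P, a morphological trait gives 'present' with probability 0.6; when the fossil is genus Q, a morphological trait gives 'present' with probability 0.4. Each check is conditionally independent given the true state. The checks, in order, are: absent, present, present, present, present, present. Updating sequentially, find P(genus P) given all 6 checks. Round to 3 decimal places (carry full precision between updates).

0.938

After 'absent': P(genus P) = 0.4·0.7500 / (0.4·0.7500 + 0.6·0.2500) ≈ 0.6667
After 'present': P(genus P) = 0.6·0.6667 / (0.6·0.6667 + 0.4·0.3333) ≈ 0.7500
After 'present': P(genus P) = 0.6·0.7500 / (0.6·0.7500 + 0.4·0.2500) ≈ 0.8182
After 'present': P(genus P) = 0.6·0.8182 / (0.6·0.8182 + 0.4·0.1818) ≈ 0.8710
After 'present': P(genus P) = 0.6·0.8710 / (0.6·0.8710 + 0.4·0.1290) ≈ 0.9101
After 'present': P(genus P) = 0.6·0.9101 / (0.6·0.9101 + 0.4·0.0899) ≈ 0.9382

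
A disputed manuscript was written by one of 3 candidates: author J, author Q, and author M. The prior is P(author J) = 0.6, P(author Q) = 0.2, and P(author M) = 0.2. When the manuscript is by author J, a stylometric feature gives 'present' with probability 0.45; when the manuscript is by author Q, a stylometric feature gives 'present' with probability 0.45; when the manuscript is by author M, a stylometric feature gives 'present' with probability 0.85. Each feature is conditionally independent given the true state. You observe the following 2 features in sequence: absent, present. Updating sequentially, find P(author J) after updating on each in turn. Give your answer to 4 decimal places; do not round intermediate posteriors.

After 'absent': normaliser = 0.55·0.6000 + 0.55·0.2000 + 0.15·0.2000; P(author J) ≈ 0.7021, P(author Q) ≈ 0.2340, P(author M) ≈ 0.0638
After 'present': normaliser = 0.45·0.7021 + 0.45·0.2340 + 0.85·0.0638; P(author J) ≈ 0.6644, P(author Q) ≈ 0.2215, P(author M) ≈ 0.1141

0.6644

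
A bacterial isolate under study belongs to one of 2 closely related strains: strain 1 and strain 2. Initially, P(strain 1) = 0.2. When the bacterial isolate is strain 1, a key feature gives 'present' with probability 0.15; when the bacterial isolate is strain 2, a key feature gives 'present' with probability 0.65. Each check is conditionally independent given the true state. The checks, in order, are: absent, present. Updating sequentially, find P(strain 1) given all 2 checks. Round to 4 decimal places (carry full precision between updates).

0.1229

After 'absent': P(strain 1) = 0.85·0.2000 / (0.85·0.2000 + 0.35·0.8000) ≈ 0.3778
After 'present': P(strain 1) = 0.15·0.3778 / (0.15·0.3778 + 0.65·0.6222) ≈ 0.1229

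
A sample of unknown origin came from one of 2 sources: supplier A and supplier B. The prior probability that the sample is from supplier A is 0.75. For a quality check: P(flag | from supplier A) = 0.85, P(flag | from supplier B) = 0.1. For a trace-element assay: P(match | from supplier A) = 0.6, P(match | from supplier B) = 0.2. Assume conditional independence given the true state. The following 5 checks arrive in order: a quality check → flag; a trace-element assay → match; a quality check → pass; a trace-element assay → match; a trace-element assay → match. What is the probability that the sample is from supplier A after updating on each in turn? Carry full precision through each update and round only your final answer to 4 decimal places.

0.9914

Apply Bayes' rule sequentially, carrying P(supplier A) forward.
After a quality check='flag': P(supplier A) = 0.85·0.7500 / (0.85·0.7500 + 0.1·0.2500) ≈ 0.9623
After a trace-element assay='match': P(supplier A) = 0.6·0.9623 / (0.6·0.9623 + 0.2·0.0377) ≈ 0.9871
After a quality check='pass': P(supplier A) = 0.15·0.9871 / (0.15·0.9871 + 0.9·0.0129) ≈ 0.9273
After a trace-element assay='match': P(supplier A) = 0.6·0.9273 / (0.6·0.9273 + 0.2·0.0727) ≈ 0.9745
After a trace-element assay='match': P(supplier A) = 0.6·0.9745 / (0.6·0.9745 + 0.2·0.0255) ≈ 0.9914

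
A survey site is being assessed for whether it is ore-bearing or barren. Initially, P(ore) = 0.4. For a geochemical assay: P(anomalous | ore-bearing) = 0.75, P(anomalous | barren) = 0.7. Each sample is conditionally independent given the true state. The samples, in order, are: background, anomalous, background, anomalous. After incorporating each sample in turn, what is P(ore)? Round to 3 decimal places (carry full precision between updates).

After 'background': P(ore) = 0.25·0.4000 / (0.25·0.4000 + 0.3·0.6000) ≈ 0.3571
After 'anomalous': P(ore) = 0.75·0.3571 / (0.75·0.3571 + 0.7·0.6429) ≈ 0.3731
After 'background': P(ore) = 0.25·0.3731 / (0.25·0.3731 + 0.3·0.6269) ≈ 0.3316
After 'anomalous': P(ore) = 0.75·0.3316 / (0.75·0.3316 + 0.7·0.6684) ≈ 0.3470

0.347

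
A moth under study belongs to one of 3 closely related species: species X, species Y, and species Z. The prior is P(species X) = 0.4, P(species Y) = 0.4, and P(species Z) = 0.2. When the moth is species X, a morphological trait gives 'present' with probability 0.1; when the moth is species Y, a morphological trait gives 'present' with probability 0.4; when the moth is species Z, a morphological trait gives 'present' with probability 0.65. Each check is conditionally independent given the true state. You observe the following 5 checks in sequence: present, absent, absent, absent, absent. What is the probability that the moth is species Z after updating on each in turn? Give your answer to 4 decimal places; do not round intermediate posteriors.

0.0399

After 'present': normaliser = 0.1·0.4000 + 0.4·0.4000 + 0.65·0.2000; P(species X) ≈ 0.1212, P(species Y) ≈ 0.4848, P(species Z) ≈ 0.3939
After 'absent': normaliser = 0.9·0.1212 + 0.6·0.4848 + 0.35·0.3939; P(species X) ≈ 0.2028, P(species Y) ≈ 0.5408, P(species Z) ≈ 0.2563
After 'absent': normaliser = 0.9·0.2028 + 0.6·0.5408 + 0.35·0.2563; P(species X) ≈ 0.3059, P(species Y) ≈ 0.5438, P(species Z) ≈ 0.1503
After 'absent': normaliser = 0.9·0.3059 + 0.6·0.5438 + 0.35·0.1503; P(species X) ≈ 0.4208, P(species Y) ≈ 0.4987, P(species Z) ≈ 0.0804
After 'absent': normaliser = 0.9·0.4208 + 0.6·0.4987 + 0.35·0.0804; P(species X) ≈ 0.5363, P(species Y) ≈ 0.4238, P(species Z) ≈ 0.0399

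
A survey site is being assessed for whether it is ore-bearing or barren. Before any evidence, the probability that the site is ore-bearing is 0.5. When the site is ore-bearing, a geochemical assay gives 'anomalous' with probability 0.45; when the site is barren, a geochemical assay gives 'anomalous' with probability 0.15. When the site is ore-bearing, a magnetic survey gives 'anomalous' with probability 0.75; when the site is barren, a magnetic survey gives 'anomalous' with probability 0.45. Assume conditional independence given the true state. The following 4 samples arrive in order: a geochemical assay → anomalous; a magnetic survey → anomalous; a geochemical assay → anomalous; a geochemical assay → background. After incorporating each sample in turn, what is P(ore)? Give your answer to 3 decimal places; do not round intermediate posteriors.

Each posterior becomes the prior for the next update.
After a geochemical assay='anomalous': P(ore) = 0.45·0.5000 / (0.45·0.5000 + 0.15·0.5000) ≈ 0.7500
After a magnetic survey='anomalous': P(ore) = 0.75·0.7500 / (0.75·0.7500 + 0.45·0.2500) ≈ 0.8333
After a geochemical assay='anomalous': P(ore) = 0.45·0.8333 / (0.45·0.8333 + 0.15·0.1667) ≈ 0.9375
After a geochemical assay='background': P(ore) = 0.55·0.9375 / (0.55·0.9375 + 0.85·0.0625) ≈ 0.9066

0.907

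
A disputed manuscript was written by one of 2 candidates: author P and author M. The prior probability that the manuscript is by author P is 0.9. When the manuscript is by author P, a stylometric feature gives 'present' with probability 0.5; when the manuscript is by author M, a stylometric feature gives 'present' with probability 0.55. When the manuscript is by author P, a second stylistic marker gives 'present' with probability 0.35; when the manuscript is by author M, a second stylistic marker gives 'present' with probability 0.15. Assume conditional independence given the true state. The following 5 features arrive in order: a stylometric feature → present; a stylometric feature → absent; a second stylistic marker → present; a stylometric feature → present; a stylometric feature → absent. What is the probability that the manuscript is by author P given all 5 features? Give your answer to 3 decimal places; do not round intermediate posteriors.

0.955

Apply Bayes' rule sequentially, carrying P(author P) forward.
After a stylometric feature='present': P(author P) = 0.5·0.9000 / (0.5·0.9000 + 0.55·0.1000) ≈ 0.8911
After a stylometric feature='absent': P(author P) = 0.5·0.8911 / (0.5·0.8911 + 0.45·0.1089) ≈ 0.9009
After a second stylistic marker='present': P(author P) = 0.35·0.9009 / (0.35·0.9009 + 0.15·0.0991) ≈ 0.9550
After a stylometric feature='present': P(author P) = 0.5·0.9550 / (0.5·0.9550 + 0.55·0.0450) ≈ 0.9507
After a stylometric feature='absent': P(author P) = 0.5·0.9507 / (0.5·0.9507 + 0.45·0.0493) ≈ 0.9554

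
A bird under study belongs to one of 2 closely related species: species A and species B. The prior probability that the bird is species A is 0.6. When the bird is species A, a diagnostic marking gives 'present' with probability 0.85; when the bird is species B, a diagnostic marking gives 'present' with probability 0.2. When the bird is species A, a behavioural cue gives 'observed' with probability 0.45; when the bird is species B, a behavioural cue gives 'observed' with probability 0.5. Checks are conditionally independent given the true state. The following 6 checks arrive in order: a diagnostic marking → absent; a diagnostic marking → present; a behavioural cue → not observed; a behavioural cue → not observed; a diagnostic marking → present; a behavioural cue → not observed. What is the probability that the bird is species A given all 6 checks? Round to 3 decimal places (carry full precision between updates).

0.871

After a diagnostic marking='absent': P(species A) = 0.15·0.6000 / (0.15·0.6000 + 0.8·0.4000) ≈ 0.2195
After a diagnostic marking='present': P(species A) = 0.85·0.2195 / (0.85·0.2195 + 0.2·0.7805) ≈ 0.5445
After a behavioural cue='not observed': P(species A) = 0.55·0.5445 / (0.55·0.5445 + 0.5·0.4555) ≈ 0.5680
After a behavioural cue='not observed': P(species A) = 0.55·0.5680 / (0.55·0.5680 + 0.5·0.4320) ≈ 0.5912
After a diagnostic marking='present': P(species A) = 0.85·0.5912 / (0.85·0.5912 + 0.2·0.4088) ≈ 0.8601
After a behavioural cue='not observed': P(species A) = 0.55·0.8601 / (0.55·0.8601 + 0.5·0.1399) ≈ 0.8712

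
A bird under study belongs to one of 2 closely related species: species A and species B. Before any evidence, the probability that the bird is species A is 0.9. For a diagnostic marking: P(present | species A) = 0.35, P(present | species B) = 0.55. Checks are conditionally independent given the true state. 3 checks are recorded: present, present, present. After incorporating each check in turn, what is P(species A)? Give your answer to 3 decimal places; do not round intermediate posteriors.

0.699

Apply Bayes' rule sequentially, carrying P(species A) forward.
After 'present': P(species A) = 0.35·0.9000 / (0.35·0.9000 + 0.55·0.1000) ≈ 0.8514
After 'present': P(species A) = 0.35·0.8514 / (0.35·0.8514 + 0.55·0.1486) ≈ 0.7847
After 'present': P(species A) = 0.35·0.7847 / (0.35·0.7847 + 0.55·0.2153) ≈ 0.6987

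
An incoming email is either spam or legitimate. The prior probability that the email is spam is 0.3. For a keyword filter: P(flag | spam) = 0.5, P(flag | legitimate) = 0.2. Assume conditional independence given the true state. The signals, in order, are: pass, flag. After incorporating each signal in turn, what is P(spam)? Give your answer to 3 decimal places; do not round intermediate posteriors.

After 'pass': P(spam) = 0.5·0.3000 / (0.5·0.3000 + 0.8·0.7000) ≈ 0.2113
After 'flag': P(spam) = 0.5·0.2113 / (0.5·0.2113 + 0.2·0.7887) ≈ 0.4011

0.401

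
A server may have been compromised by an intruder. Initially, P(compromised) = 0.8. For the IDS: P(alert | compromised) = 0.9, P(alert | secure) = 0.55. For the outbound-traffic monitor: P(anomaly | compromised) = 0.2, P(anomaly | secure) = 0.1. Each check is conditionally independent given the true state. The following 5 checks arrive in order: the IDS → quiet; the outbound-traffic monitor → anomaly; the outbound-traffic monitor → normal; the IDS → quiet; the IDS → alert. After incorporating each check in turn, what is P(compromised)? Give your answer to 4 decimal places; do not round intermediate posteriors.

0.3649

After the IDS='quiet': P(compromised) = 0.1·0.8000 / (0.1·0.8000 + 0.45·0.2000) ≈ 0.4706
After the outbound-traffic monitor='anomaly': P(compromised) = 0.2·0.4706 / (0.2·0.4706 + 0.1·0.5294) ≈ 0.6400
After the outbound-traffic monitor='normal': P(compromised) = 0.8·0.6400 / (0.8·0.6400 + 0.9·0.3600) ≈ 0.6124
After the IDS='quiet': P(compromised) = 0.1·0.6124 / (0.1·0.6124 + 0.45·0.3876) ≈ 0.2599
After the IDS='alert': P(compromised) = 0.9·0.2599 / (0.9·0.2599 + 0.55·0.7401) ≈ 0.3649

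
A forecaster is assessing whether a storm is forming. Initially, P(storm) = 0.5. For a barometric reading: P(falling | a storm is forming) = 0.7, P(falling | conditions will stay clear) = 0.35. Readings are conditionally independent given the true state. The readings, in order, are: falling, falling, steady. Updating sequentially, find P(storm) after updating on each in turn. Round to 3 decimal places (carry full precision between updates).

0.649

After 'falling': P(storm) = 0.7·0.5000 / (0.7·0.5000 + 0.35·0.5000) ≈ 0.6667
After 'falling': P(storm) = 0.7·0.6667 / (0.7·0.6667 + 0.35·0.3333) ≈ 0.8000
After 'steady': P(storm) = 0.3·0.8000 / (0.3·0.8000 + 0.65·0.2000) ≈ 0.6486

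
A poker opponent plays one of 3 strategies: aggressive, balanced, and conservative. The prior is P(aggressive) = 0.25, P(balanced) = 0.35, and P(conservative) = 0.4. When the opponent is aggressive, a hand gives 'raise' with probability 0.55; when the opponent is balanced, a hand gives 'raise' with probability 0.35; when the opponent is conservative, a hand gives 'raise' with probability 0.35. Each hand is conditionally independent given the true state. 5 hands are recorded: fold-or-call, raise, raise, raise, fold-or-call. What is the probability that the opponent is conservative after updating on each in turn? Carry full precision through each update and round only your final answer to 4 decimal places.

Apply Bayes' rule sequentially, carrying P(conservative) forward.
After 'fold-or-call': normaliser = 0.45·0.2500 + 0.65·0.3500 + 0.65·0.4000; P(aggressive) ≈ 0.1875, P(balanced) ≈ 0.3792, P(conservative) ≈ 0.4333
After 'raise': normaliser = 0.55·0.1875 + 0.35·0.3792 + 0.35·0.4333; P(aggressive) ≈ 0.2661, P(balanced) ≈ 0.3425, P(conservative) ≈ 0.3914
After 'raise': normaliser = 0.55·0.2661 + 0.35·0.3425 + 0.35·0.3914; P(aggressive) ≈ 0.3630, P(balanced) ≈ 0.2973, P(conservative) ≈ 0.3397
After 'raise': normaliser = 0.55·0.3630 + 0.35·0.2973 + 0.35·0.3397; P(aggressive) ≈ 0.4724, P(balanced) ≈ 0.2462, P(conservative) ≈ 0.2814
After 'fold-or-call': normaliser = 0.45·0.4724 + 0.65·0.2462 + 0.65·0.2814; P(aggressive) ≈ 0.3827, P(balanced) ≈ 0.2881, P(conservative) ≈ 0.3292

0.3292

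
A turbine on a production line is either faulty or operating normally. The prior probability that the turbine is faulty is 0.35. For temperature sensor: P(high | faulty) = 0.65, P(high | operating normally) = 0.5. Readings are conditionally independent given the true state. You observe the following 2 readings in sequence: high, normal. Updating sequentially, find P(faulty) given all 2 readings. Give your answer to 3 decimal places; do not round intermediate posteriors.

After 'high': P(faulty) = 0.65·0.3500 / (0.65·0.3500 + 0.5·0.6500) ≈ 0.4118
After 'normal': P(faulty) = 0.35·0.4118 / (0.35·0.4118 + 0.5·0.5882) ≈ 0.3289

0.329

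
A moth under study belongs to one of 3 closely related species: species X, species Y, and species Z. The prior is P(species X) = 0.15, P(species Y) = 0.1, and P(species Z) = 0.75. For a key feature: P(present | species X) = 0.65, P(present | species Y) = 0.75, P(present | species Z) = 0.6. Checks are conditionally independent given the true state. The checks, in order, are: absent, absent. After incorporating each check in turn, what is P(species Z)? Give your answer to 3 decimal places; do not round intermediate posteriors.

After 'absent': normaliser = 0.35·0.1500 + 0.25·0.1000 + 0.4·0.7500; P(species X) ≈ 0.1391, P(species Y) ≈ 0.0662, P(species Z) ≈ 0.7947
After 'absent': normaliser = 0.35·0.1391 + 0.25·0.0662 + 0.4·0.7947; P(species X) ≈ 0.1271, P(species Y) ≈ 0.0432, P(species Z) ≈ 0.8297

0.830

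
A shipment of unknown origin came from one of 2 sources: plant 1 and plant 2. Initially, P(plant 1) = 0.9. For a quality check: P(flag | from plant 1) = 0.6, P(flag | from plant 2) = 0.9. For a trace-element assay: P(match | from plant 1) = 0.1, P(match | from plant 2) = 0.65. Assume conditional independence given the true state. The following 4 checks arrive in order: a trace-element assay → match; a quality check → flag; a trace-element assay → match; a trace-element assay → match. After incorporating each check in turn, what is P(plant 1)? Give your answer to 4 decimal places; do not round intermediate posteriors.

Each posterior becomes the prior for the next update.
After a trace-element assay='match': P(plant 1) = 0.1·0.9000 / (0.1·0.9000 + 0.65·0.1000) ≈ 0.5806
After a quality check='flag': P(plant 1) = 0.6·0.5806 / (0.6·0.5806 + 0.9·0.4194) ≈ 0.4800
After a trace-element assay='match': P(plant 1) = 0.1·0.4800 / (0.1·0.4800 + 0.65·0.5200) ≈ 0.1244
After a trace-element assay='match': P(plant 1) = 0.1·0.1244 / (0.1·0.1244 + 0.65·0.8756) ≈ 0.0214

0.0214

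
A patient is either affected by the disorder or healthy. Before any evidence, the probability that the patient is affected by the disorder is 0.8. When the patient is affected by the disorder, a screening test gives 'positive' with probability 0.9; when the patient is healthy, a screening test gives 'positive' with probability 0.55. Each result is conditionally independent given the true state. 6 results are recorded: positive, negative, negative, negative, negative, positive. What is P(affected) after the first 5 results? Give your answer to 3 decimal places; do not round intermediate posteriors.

0.016

After 'positive': P(affected) = 0.9·0.8000 / (0.9·0.8000 + 0.55·0.2000) ≈ 0.8675
After 'negative': P(affected) = 0.1·0.8675 / (0.1·0.8675 + 0.45·0.1325) ≈ 0.5926
After 'negative': P(affected) = 0.1·0.5926 / (0.1·0.5926 + 0.45·0.4074) ≈ 0.2443
After 'negative': P(affected) = 0.1·0.2443 / (0.1·0.2443 + 0.45·0.7557) ≈ 0.0670
After 'negative': P(affected) = 0.1·0.0670 / (0.1·0.0670 + 0.45·0.9330) ≈ 0.0157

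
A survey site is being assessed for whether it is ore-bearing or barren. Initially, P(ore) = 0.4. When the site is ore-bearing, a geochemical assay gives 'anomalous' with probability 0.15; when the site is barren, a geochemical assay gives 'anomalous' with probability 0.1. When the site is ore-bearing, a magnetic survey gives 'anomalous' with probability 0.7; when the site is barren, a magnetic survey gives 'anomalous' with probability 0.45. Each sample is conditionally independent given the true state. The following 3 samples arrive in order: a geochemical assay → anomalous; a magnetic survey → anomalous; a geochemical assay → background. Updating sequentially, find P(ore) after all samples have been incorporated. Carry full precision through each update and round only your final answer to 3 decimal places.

0.595

After a geochemical assay='anomalous': P(ore) = 0.15·0.4000 / (0.15·0.4000 + 0.1·0.6000) ≈ 0.5000
After a magnetic survey='anomalous': P(ore) = 0.7·0.5000 / (0.7·0.5000 + 0.45·0.5000) ≈ 0.6087
After a geochemical assay='background': P(ore) = 0.85·0.6087 / (0.85·0.6087 + 0.9·0.3913) ≈ 0.5950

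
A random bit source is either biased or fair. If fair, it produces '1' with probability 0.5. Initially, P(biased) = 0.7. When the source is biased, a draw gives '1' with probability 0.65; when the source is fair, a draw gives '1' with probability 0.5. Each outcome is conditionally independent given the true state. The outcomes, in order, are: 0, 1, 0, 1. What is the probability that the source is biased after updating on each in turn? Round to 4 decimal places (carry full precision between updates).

0.6590

After '0': P(biased) = 0.35·0.7000 / (0.35·0.7000 + 0.5·0.3000) ≈ 0.6203
After '1': P(biased) = 0.65·0.6203 / (0.65·0.6203 + 0.5·0.3797) ≈ 0.6798
After '0': P(biased) = 0.35·0.6798 / (0.35·0.6798 + 0.5·0.3202) ≈ 0.5978
After '1': P(biased) = 0.65·0.5978 / (0.65·0.5978 + 0.5·0.4022) ≈ 0.6590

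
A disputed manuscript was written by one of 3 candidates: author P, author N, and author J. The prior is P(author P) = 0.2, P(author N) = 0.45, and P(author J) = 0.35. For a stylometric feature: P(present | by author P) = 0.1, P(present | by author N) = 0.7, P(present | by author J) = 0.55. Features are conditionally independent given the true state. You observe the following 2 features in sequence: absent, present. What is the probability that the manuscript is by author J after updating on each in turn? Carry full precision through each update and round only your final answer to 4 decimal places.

After 'absent': normaliser = 0.9·0.2000 + 0.3·0.4500 + 0.45·0.3500; P(author P) ≈ 0.3810, P(author N) ≈ 0.2857, P(author J) ≈ 0.3333
After 'present': normaliser = 0.1·0.3810 + 0.7·0.2857 + 0.55·0.3333; P(author P) ≈ 0.0904, P(author N) ≈ 0.4746, P(author J) ≈ 0.4350

0.4350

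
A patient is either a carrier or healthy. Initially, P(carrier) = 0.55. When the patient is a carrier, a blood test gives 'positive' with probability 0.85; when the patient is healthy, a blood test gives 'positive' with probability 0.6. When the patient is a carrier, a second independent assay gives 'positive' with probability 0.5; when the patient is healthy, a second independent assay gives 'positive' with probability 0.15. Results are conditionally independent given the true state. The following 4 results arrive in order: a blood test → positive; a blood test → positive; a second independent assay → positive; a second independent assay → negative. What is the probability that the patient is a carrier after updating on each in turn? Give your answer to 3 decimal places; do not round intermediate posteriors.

Apply Bayes' rule sequentially, carrying P(carrier) forward.
After a blood test='positive': P(carrier) = 0.85·0.5500 / (0.85·0.5500 + 0.6·0.4500) ≈ 0.6339
After a blood test='positive': P(carrier) = 0.85·0.6339 / (0.85·0.6339 + 0.6·0.3661) ≈ 0.7104
After a second independent assay='positive': P(carrier) = 0.5·0.7104 / (0.5·0.7104 + 0.15·0.2896) ≈ 0.8910
After a second independent assay='negative': P(carrier) = 0.5·0.8910 / (0.5·0.8910 + 0.85·0.1090) ≈ 0.8279

0.828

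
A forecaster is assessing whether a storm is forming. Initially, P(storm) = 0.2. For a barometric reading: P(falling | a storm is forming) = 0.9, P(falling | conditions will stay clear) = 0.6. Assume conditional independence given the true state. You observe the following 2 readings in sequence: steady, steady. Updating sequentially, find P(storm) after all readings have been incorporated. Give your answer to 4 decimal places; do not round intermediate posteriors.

After 'steady': P(storm) = 0.1·0.2000 / (0.1·0.2000 + 0.4·0.8000) ≈ 0.0588
After 'steady': P(storm) = 0.1·0.0588 / (0.1·0.0588 + 0.4·0.9412) ≈ 0.0154

0.0154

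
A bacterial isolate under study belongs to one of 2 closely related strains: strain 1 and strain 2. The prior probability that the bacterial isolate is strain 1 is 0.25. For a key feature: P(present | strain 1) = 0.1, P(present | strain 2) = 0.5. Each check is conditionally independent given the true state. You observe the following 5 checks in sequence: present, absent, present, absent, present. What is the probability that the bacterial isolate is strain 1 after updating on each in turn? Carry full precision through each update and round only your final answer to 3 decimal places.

After 'present': P(strain 1) = 0.1·0.2500 / (0.1·0.2500 + 0.5·0.7500) ≈ 0.0625
After 'absent': P(strain 1) = 0.9·0.0625 / (0.9·0.0625 + 0.5·0.9375) ≈ 0.1071
After 'present': P(strain 1) = 0.1·0.1071 / (0.1·0.1071 + 0.5·0.8929) ≈ 0.0234
After 'absent': P(strain 1) = 0.9·0.0234 / (0.9·0.0234 + 0.5·0.9766) ≈ 0.0414
After 'present': P(strain 1) = 0.1·0.0414 / (0.1·0.0414 + 0.5·0.9586) ≈ 0.0086

0.009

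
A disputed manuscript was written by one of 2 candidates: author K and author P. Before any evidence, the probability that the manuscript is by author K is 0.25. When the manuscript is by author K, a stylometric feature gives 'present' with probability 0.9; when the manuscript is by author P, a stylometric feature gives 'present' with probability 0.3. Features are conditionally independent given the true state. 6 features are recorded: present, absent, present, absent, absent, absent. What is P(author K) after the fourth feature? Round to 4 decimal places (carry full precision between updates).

After 'present': P(author K) = 0.9·0.2500 / (0.9·0.2500 + 0.3·0.7500) ≈ 0.5000
After 'absent': P(author K) = 0.1·0.5000 / (0.1·0.5000 + 0.7·0.5000) ≈ 0.1250
After 'present': P(author K) = 0.9·0.1250 / (0.9·0.1250 + 0.3·0.8750) ≈ 0.3000
After 'absent': P(author K) = 0.1·0.3000 / (0.1·0.3000 + 0.7·0.7000) ≈ 0.0577

0.0577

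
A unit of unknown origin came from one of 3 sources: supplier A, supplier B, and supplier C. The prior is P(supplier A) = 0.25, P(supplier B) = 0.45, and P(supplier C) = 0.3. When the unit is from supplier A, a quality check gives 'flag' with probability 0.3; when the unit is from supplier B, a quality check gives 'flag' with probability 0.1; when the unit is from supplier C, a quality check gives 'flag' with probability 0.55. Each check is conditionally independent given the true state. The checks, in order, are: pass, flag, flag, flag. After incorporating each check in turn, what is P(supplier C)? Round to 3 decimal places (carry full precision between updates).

After 'pass': normaliser = 0.7·0.2500 + 0.9·0.4500 + 0.45·0.3000; P(supplier A) ≈ 0.2448, P(supplier B) ≈ 0.5664, P(supplier C) ≈ 0.1888
After 'flag': normaliser = 0.3·0.2448 + 0.1·0.5664 + 0.55·0.1888; P(supplier A) ≈ 0.3139, P(supplier B) ≈ 0.2422, P(supplier C) ≈ 0.4439
After 'flag': normaliser = 0.3·0.3139 + 0.1·0.2422 + 0.55·0.4439; P(supplier A) ≈ 0.2597, P(supplier B) ≈ 0.0668, P(supplier C) ≈ 0.6735
After 'flag': normaliser = 0.3·0.2597 + 0.1·0.0668 + 0.55·0.6735; P(supplier A) ≈ 0.1713, P(supplier B) ≈ 0.0147, P(supplier C) ≈ 0.8141

0.814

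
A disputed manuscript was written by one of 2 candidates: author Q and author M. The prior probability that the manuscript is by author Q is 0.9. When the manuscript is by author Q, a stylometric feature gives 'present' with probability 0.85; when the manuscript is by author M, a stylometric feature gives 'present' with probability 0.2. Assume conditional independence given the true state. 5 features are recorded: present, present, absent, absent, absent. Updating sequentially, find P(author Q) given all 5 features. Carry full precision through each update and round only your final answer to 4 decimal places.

0.5173

After 'present': P(author Q) = 0.85·0.9000 / (0.85·0.9000 + 0.2·0.1000) ≈ 0.9745
After 'present': P(author Q) = 0.85·0.9745 / (0.85·0.9745 + 0.2·0.0255) ≈ 0.9939
After 'absent': P(author Q) = 0.15·0.9939 / (0.15·0.9939 + 0.8·0.0061) ≈ 0.9682
After 'absent': P(author Q) = 0.15·0.9682 / (0.15·0.9682 + 0.8·0.0318) ≈ 0.8511
After 'absent': P(author Q) = 0.15·0.8511 / (0.15·0.8511 + 0.8·0.1489) ≈ 0.5173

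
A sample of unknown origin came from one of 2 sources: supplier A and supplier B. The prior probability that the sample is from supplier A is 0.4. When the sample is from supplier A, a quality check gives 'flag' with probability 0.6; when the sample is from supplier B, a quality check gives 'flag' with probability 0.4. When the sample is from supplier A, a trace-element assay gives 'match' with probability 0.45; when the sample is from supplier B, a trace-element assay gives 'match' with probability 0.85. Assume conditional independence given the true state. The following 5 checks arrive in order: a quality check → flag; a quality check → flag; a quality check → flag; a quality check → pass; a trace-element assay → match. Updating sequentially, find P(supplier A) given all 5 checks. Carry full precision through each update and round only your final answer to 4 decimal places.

After a quality check='flag': P(supplier A) = 0.6·0.4000 / (0.6·0.4000 + 0.4·0.6000) ≈ 0.5000
After a quality check='flag': P(supplier A) = 0.6·0.5000 / (0.6·0.5000 + 0.4·0.5000) ≈ 0.6000
After a quality check='flag': P(supplier A) = 0.6·0.6000 / (0.6·0.6000 + 0.4·0.4000) ≈ 0.6923
After a quality check='pass': P(supplier A) = 0.4·0.6923 / (0.4·0.6923 + 0.6·0.3077) ≈ 0.6000
After a trace-element assay='match': P(supplier A) = 0.45·0.6000 / (0.45·0.6000 + 0.85·0.4000) ≈ 0.4426

0.4426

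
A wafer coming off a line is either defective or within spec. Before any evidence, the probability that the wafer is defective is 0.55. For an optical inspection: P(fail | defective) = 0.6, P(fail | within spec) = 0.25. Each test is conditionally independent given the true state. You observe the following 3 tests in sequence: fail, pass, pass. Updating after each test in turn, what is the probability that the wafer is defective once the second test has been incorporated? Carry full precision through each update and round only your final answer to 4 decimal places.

0.6101

Each posterior becomes the prior for the next update.
After 'fail': P(defective) = 0.6·0.5500 / (0.6·0.5500 + 0.25·0.4500) ≈ 0.7458
After 'pass': P(defective) = 0.4·0.7458 / (0.4·0.7458 + 0.75·0.2542) ≈ 0.6101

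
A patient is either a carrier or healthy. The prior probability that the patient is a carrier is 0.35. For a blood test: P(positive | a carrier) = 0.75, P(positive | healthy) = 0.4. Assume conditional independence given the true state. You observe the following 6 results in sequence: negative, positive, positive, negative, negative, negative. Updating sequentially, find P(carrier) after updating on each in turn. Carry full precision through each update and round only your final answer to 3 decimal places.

After 'negative': P(carrier) = 0.25·0.3500 / (0.25·0.3500 + 0.6·0.6500) ≈ 0.1832
After 'positive': P(carrier) = 0.75·0.1832 / (0.75·0.1832 + 0.4·0.8168) ≈ 0.2961
After 'positive': P(carrier) = 0.75·0.2961 / (0.75·0.2961 + 0.4·0.7039) ≈ 0.4410
After 'negative': P(carrier) = 0.25·0.4410 / (0.25·0.4410 + 0.6·0.5590) ≈ 0.2474
After 'negative': P(carrier) = 0.25·0.2474 / (0.25·0.2474 + 0.6·0.7526) ≈ 0.1204
After 'negative': P(carrier) = 0.25·0.1204 / (0.25·0.1204 + 0.6·0.8796) ≈ 0.0540

0.054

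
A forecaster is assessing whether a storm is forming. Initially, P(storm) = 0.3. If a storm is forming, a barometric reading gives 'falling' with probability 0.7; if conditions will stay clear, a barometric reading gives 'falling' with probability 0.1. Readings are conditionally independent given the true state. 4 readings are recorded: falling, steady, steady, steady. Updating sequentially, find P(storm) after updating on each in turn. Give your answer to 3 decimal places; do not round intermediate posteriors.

0.100

After 'falling': P(storm) = 0.7·0.3000 / (0.7·0.3000 + 0.1·0.7000) ≈ 0.7500
After 'steady': P(storm) = 0.3·0.7500 / (0.3·0.7500 + 0.9·0.2500) ≈ 0.5000
After 'steady': P(storm) = 0.3·0.5000 / (0.3·0.5000 + 0.9·0.5000) ≈ 0.2500
After 'steady': P(storm) = 0.3·0.2500 / (0.3·0.2500 + 0.9·0.7500) ≈ 0.1000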